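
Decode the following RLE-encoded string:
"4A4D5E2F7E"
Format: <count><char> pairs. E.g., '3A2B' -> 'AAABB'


Expanding each <count><char> pair:
  4A -> 'AAAA'
  4D -> 'DDDD'
  5E -> 'EEEEE'
  2F -> 'FF'
  7E -> 'EEEEEEE'

Decoded = AAAADDDDEEEEEFFEEEEEEE


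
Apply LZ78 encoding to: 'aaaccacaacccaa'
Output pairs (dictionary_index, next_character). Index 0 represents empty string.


LZ78 encoding steps:
Dictionary: {0: ''}
Step 1: w='' (idx 0), next='a' -> output (0, 'a'), add 'a' as idx 1
Step 2: w='a' (idx 1), next='a' -> output (1, 'a'), add 'aa' as idx 2
Step 3: w='' (idx 0), next='c' -> output (0, 'c'), add 'c' as idx 3
Step 4: w='c' (idx 3), next='a' -> output (3, 'a'), add 'ca' as idx 4
Step 5: w='ca' (idx 4), next='a' -> output (4, 'a'), add 'caa' as idx 5
Step 6: w='c' (idx 3), next='c' -> output (3, 'c'), add 'cc' as idx 6
Step 7: w='caa' (idx 5), end of input -> output (5, '')


Encoded: [(0, 'a'), (1, 'a'), (0, 'c'), (3, 'a'), (4, 'a'), (3, 'c'), (5, '')]


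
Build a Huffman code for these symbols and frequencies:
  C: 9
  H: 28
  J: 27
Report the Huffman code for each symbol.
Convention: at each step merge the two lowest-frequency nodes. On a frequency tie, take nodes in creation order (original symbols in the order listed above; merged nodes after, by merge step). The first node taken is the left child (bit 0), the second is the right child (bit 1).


Huffman tree construction:
Step 1: Merge C(9) + J(27) = 36
Step 2: Merge H(28) + (C+J)(36) = 64
Read each symbol's code off the tree from the root (left child = 0, right child = 1).

Codes:
  C: 10 (length 2)
  H: 0 (length 1)
  J: 11 (length 2)
Average code length: 100/64 = 1.5625 bits/symbol


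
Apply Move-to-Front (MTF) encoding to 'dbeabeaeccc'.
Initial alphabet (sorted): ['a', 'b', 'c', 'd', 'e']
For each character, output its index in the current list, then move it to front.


MTF encoding:
'd': index 3 in ['a', 'b', 'c', 'd', 'e'] -> ['d', 'a', 'b', 'c', 'e']
'b': index 2 in ['d', 'a', 'b', 'c', 'e'] -> ['b', 'd', 'a', 'c', 'e']
'e': index 4 in ['b', 'd', 'a', 'c', 'e'] -> ['e', 'b', 'd', 'a', 'c']
'a': index 3 in ['e', 'b', 'd', 'a', 'c'] -> ['a', 'e', 'b', 'd', 'c']
'b': index 2 in ['a', 'e', 'b', 'd', 'c'] -> ['b', 'a', 'e', 'd', 'c']
'e': index 2 in ['b', 'a', 'e', 'd', 'c'] -> ['e', 'b', 'a', 'd', 'c']
'a': index 2 in ['e', 'b', 'a', 'd', 'c'] -> ['a', 'e', 'b', 'd', 'c']
'e': index 1 in ['a', 'e', 'b', 'd', 'c'] -> ['e', 'a', 'b', 'd', 'c']
'c': index 4 in ['e', 'a', 'b', 'd', 'c'] -> ['c', 'e', 'a', 'b', 'd']
'c': index 0 in ['c', 'e', 'a', 'b', 'd'] -> ['c', 'e', 'a', 'b', 'd']
'c': index 0 in ['c', 'e', 'a', 'b', 'd'] -> ['c', 'e', 'a', 'b', 'd']


Output: [3, 2, 4, 3, 2, 2, 2, 1, 4, 0, 0]


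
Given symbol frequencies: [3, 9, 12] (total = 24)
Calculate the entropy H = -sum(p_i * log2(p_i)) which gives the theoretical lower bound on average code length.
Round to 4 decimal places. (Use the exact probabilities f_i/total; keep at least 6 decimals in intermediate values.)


Per-symbol terms -p_i * log2(p_i) with p_i = f_i/24:
  p = 3/24 = 0.125000: log2(p) = -3.000000, -p*log2(p) = 0.375000
  p = 9/24 = 0.375000: log2(p) = -1.415037, -p*log2(p) = 0.530639
  p = 12/24 = 0.500000: log2(p) = -1.000000, -p*log2(p) = 0.500000
H = 0.375000 + 0.530639 + 0.500000 = 1.405639

H = 1.4056 bits/symbol


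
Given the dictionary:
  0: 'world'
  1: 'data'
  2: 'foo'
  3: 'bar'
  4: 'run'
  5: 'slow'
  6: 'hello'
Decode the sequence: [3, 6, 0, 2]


Look up each index in the dictionary:
  3 -> 'bar'
  6 -> 'hello'
  0 -> 'world'
  2 -> 'foo'

Decoded: "bar hello world foo"


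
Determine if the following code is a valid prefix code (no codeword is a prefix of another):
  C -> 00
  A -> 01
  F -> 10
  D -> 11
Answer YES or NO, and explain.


Checking each pair (does one codeword prefix another?):
  C='00' vs A='01': no prefix
  C='00' vs F='10': no prefix
  C='00' vs D='11': no prefix
  A='01' vs C='00': no prefix
  A='01' vs F='10': no prefix
  A='01' vs D='11': no prefix
  F='10' vs C='00': no prefix
  F='10' vs A='01': no prefix
  F='10' vs D='11': no prefix
  D='11' vs C='00': no prefix
  D='11' vs A='01': no prefix
  D='11' vs F='10': no prefix
No violation found over all pairs.

YES -- this is a valid prefix code. No codeword is a prefix of any other codeword.


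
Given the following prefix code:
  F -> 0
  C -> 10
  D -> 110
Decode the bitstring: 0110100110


Decoding step by step:
Bits 0 -> F
Bits 110 -> D
Bits 10 -> C
Bits 0 -> F
Bits 110 -> D


Decoded message: FDCFD


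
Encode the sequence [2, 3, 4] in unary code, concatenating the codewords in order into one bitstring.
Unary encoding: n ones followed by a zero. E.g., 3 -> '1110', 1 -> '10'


Encode each number as n ones followed by a terminating 0:
  2 -> 110 (3 bits)
  3 -> 1110 (4 bits)
  4 -> 11110 (5 bits)
Total length = 3 + 4 + 5 = 12 bits.

Unary([2, 3, 4]) = 110111011110 (12 bits)


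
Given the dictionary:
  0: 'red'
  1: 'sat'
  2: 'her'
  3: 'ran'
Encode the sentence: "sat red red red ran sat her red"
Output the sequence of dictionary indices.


Look up each word in the dictionary:
  'sat' -> 1
  'red' -> 0
  'red' -> 0
  'red' -> 0
  'ran' -> 3
  'sat' -> 1
  'her' -> 2
  'red' -> 0

Encoded: [1, 0, 0, 0, 3, 1, 2, 0]


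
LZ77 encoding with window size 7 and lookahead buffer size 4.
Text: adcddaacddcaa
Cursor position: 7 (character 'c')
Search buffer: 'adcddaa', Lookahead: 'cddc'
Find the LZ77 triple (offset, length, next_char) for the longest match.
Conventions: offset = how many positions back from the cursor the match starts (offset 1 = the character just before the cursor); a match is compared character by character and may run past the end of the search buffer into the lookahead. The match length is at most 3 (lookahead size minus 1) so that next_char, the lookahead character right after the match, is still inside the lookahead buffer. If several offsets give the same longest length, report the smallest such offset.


Try each offset into the search buffer:
  offset=1 (pos 6, char 'a'): match length 0
  offset=2 (pos 5, char 'a'): match length 0
  offset=3 (pos 4, char 'd'): match length 0
  offset=4 (pos 3, char 'd'): match length 0
  offset=5 (pos 2, char 'c'): match length 3
  offset=6 (pos 1, char 'd'): match length 0
  offset=7 (pos 0, char 'a'): match length 0
Longest match has length 3 at offset 5.
next_char = character at position 7 + 3 = 10 -> 'c'

Best match: offset=5, length=3 (matching 'cdd' starting at position 2)
LZ77 triple: (5, 3, 'c')


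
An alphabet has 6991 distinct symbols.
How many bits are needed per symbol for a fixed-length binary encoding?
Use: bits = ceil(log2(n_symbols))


log2(6991) = 12.7713
Bracket: 2^12 = 4096 < 6991 <= 2^13 = 8192
So ceil(log2(6991)) = 13

bits = ceil(log2(6991)) = ceil(12.7713) = 13 bits


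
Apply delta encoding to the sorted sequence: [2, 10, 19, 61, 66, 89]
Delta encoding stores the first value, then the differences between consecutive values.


First value: 2
Deltas:
  10 - 2 = 8
  19 - 10 = 9
  61 - 19 = 42
  66 - 61 = 5
  89 - 66 = 23


Delta encoded: [2, 8, 9, 42, 5, 23]


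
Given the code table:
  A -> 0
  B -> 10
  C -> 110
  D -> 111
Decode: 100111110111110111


Decoding:
10 -> B
0 -> A
111 -> D
110 -> C
111 -> D
110 -> C
111 -> D


Result: BADCDCD


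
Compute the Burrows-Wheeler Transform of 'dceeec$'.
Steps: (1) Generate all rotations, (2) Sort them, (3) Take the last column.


Rotations (sorted):
  0: $dceeec -> last char: c
  1: c$dceee -> last char: e
  2: ceeec$d -> last char: d
  3: dceeec$ -> last char: $
  4: ec$dcee -> last char: e
  5: eec$dce -> last char: e
  6: eeec$dc -> last char: c


BWT = ced$eec


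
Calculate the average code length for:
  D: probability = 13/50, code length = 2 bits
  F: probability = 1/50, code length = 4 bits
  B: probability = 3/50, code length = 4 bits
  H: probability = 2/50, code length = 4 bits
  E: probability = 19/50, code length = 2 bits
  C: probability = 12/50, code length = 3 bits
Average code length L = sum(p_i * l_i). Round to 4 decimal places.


Weighted contributions p_i * l_i:
  D: (13/50) * 2 = 26/50
  F: (1/50) * 4 = 4/50
  B: (3/50) * 4 = 12/50
  H: (2/50) * 4 = 8/50
  E: (19/50) * 2 = 38/50
  C: (12/50) * 3 = 36/50
Sum = (26 + 4 + 12 + 8 + 38 + 36)/50 = 124/50

L = 124/50 = 2.4800 bits/symbol


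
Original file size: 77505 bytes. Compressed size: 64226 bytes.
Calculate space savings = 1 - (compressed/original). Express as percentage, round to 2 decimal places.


ratio = compressed/original = 64226/77505 = 0.828669
savings = 1 - ratio = 1 - 0.828669 = 0.171331
as a percentage: 0.171331 * 100 = 17.13%

Space savings = 1 - 64226/77505 = 17.13%


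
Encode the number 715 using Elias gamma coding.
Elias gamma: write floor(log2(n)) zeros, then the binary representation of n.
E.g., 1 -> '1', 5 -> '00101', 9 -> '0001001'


num_bits = floor(log2(715)) + 1 = 10
leading_zeros = num_bits - 1 = 9
binary(715) = 1011001011

Elias gamma(715) = '000000000' + '1011001011' = 0000000001011001011 (19 bits)


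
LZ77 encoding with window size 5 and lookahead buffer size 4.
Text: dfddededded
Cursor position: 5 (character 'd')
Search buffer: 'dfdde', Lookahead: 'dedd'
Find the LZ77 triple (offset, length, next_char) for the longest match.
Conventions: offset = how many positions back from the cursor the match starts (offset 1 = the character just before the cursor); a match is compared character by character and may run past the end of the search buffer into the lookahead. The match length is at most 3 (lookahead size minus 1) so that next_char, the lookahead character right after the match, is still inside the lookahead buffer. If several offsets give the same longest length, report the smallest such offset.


Try each offset into the search buffer:
  offset=1 (pos 4, char 'e'): match length 0
  offset=2 (pos 3, char 'd'): match length 3
  offset=3 (pos 2, char 'd'): match length 1
  offset=4 (pos 1, char 'f'): match length 0
  offset=5 (pos 0, char 'd'): match length 1
Longest match has length 3 at offset 2.
next_char = character at position 5 + 3 = 8 -> 'd'

Best match: offset=2, length=3 (matching 'ded' starting at position 3)
LZ77 triple: (2, 3, 'd')


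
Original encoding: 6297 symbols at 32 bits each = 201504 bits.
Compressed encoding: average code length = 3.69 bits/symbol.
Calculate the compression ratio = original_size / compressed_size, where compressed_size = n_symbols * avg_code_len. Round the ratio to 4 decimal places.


original_size = n_symbols * orig_bits = 6297 * 32 = 201504 bits
compressed_size = n_symbols * avg_code_len = 6297 * 3.69 = 23235.93 bits
ratio = original_size / compressed_size = 201504 / 23235.93 = 8.6721

Compression ratio = 8.6721


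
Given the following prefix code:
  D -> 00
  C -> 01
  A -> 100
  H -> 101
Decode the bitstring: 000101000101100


Decoding step by step:
Bits 00 -> D
Bits 01 -> C
Bits 01 -> C
Bits 00 -> D
Bits 01 -> C
Bits 01 -> C
Bits 100 -> A


Decoded message: DCCDCCA


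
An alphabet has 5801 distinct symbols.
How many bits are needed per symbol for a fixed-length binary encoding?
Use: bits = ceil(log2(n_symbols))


log2(5801) = 12.5021
Bracket: 2^12 = 4096 < 5801 <= 2^13 = 8192
So ceil(log2(5801)) = 13

bits = ceil(log2(5801)) = ceil(12.5021) = 13 bits


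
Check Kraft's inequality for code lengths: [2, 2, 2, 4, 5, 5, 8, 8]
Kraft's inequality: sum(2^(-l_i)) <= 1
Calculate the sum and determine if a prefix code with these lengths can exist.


Sum = 2^(-2) + 2^(-2) + 2^(-2) + 2^(-4) + 2^(-5) + 2^(-5) + 2^(-8) + 2^(-8)
    = 0.25 + 0.25 + 0.25 + 0.0625 + 0.03125 + 0.03125 + 0.00390625 + 0.00390625
    = 226/256 = 0.8828125
Since 0.8828125 <= 1, Kraft's inequality IS satisfied.
A prefix code with these lengths CAN exist.

Kraft sum = 0.8828125. Satisfied.


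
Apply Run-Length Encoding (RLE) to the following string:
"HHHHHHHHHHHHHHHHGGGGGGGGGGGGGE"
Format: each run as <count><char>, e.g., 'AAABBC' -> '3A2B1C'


Scanning runs left to right:
  i=0: run of 'H' x 16 -> '16H'
  i=16: run of 'G' x 13 -> '13G'
  i=29: run of 'E' x 1 -> '1E'

RLE = 16H13G1E


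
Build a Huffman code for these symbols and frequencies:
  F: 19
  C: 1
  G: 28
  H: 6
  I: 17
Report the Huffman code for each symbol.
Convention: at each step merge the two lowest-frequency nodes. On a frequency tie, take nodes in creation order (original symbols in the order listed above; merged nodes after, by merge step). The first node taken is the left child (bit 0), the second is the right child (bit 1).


Huffman tree construction:
Step 1: Merge C(1) + H(6) = 7
Step 2: Merge (C+H)(7) + I(17) = 24
Step 3: Merge F(19) + ((C+H)+I)(24) = 43
Step 4: Merge G(28) + (F+((C+H)+I))(43) = 71
Read each symbol's code off the tree from the root (left child = 0, right child = 1).

Codes:
  F: 10 (length 2)
  C: 1100 (length 4)
  G: 0 (length 1)
  H: 1101 (length 4)
  I: 111 (length 3)
Average code length: 145/71 = 2.0423 bits/symbol


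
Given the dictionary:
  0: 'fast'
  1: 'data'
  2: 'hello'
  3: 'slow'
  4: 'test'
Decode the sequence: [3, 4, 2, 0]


Look up each index in the dictionary:
  3 -> 'slow'
  4 -> 'test'
  2 -> 'hello'
  0 -> 'fast'

Decoded: "slow test hello fast"


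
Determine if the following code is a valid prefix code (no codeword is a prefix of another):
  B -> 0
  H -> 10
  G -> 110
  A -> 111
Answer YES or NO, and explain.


Checking each pair (does one codeword prefix another?):
  B='0' vs H='10': no prefix
  B='0' vs G='110': no prefix
  B='0' vs A='111': no prefix
  H='10' vs B='0': no prefix
  H='10' vs G='110': no prefix
  H='10' vs A='111': no prefix
  G='110' vs B='0': no prefix
  G='110' vs H='10': no prefix
  G='110' vs A='111': no prefix
  A='111' vs B='0': no prefix
  A='111' vs H='10': no prefix
  A='111' vs G='110': no prefix
No violation found over all pairs.

YES -- this is a valid prefix code. No codeword is a prefix of any other codeword.


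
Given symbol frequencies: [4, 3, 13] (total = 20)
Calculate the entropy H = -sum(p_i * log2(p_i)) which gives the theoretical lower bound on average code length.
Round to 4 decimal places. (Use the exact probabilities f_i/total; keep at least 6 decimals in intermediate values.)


Per-symbol terms -p_i * log2(p_i) with p_i = f_i/20:
  p = 4/20 = 0.200000: log2(p) = -2.321928, -p*log2(p) = 0.464386
  p = 3/20 = 0.150000: log2(p) = -2.736966, -p*log2(p) = 0.410545
  p = 13/20 = 0.650000: log2(p) = -0.621488, -p*log2(p) = 0.403967
H = 0.464386 + 0.410545 + 0.403967 = 1.278898

H = 1.2789 bits/symbol


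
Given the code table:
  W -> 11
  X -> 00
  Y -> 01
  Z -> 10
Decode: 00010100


Decoding:
00 -> X
01 -> Y
01 -> Y
00 -> X


Result: XYYX


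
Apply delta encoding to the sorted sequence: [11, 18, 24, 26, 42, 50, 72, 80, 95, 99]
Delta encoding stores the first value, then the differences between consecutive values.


First value: 11
Deltas:
  18 - 11 = 7
  24 - 18 = 6
  26 - 24 = 2
  42 - 26 = 16
  50 - 42 = 8
  72 - 50 = 22
  80 - 72 = 8
  95 - 80 = 15
  99 - 95 = 4


Delta encoded: [11, 7, 6, 2, 16, 8, 22, 8, 15, 4]


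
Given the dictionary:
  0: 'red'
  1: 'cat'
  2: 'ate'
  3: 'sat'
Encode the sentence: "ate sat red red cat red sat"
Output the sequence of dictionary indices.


Look up each word in the dictionary:
  'ate' -> 2
  'sat' -> 3
  'red' -> 0
  'red' -> 0
  'cat' -> 1
  'red' -> 0
  'sat' -> 3

Encoded: [2, 3, 0, 0, 1, 0, 3]


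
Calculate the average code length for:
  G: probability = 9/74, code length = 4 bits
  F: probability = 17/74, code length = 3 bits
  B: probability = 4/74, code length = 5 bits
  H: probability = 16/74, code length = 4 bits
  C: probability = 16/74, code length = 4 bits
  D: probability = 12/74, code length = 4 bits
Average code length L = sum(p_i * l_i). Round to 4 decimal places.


Weighted contributions p_i * l_i:
  G: (9/74) * 4 = 36/74
  F: (17/74) * 3 = 51/74
  B: (4/74) * 5 = 20/74
  H: (16/74) * 4 = 64/74
  C: (16/74) * 4 = 64/74
  D: (12/74) * 4 = 48/74
Sum = (36 + 51 + 20 + 64 + 64 + 48)/74 = 283/74

L = 283/74 = 3.8243 bits/symbol


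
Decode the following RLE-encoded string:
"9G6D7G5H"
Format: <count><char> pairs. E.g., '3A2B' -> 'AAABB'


Expanding each <count><char> pair:
  9G -> 'GGGGGGGGG'
  6D -> 'DDDDDD'
  7G -> 'GGGGGGG'
  5H -> 'HHHHH'

Decoded = GGGGGGGGGDDDDDDGGGGGGGHHHHH


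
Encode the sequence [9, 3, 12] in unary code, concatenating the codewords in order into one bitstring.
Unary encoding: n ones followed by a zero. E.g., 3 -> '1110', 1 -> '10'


Encode each number as n ones followed by a terminating 0:
  9 -> 1111111110 (10 bits)
  3 -> 1110 (4 bits)
  12 -> 1111111111110 (13 bits)
Total length = 10 + 4 + 13 = 27 bits.

Unary([9, 3, 12]) = 111111111011101111111111110 (27 bits)


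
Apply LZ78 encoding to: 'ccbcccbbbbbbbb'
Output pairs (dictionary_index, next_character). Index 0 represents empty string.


LZ78 encoding steps:
Dictionary: {0: ''}
Step 1: w='' (idx 0), next='c' -> output (0, 'c'), add 'c' as idx 1
Step 2: w='c' (idx 1), next='b' -> output (1, 'b'), add 'cb' as idx 2
Step 3: w='c' (idx 1), next='c' -> output (1, 'c'), add 'cc' as idx 3
Step 4: w='cb' (idx 2), next='b' -> output (2, 'b'), add 'cbb' as idx 4
Step 5: w='' (idx 0), next='b' -> output (0, 'b'), add 'b' as idx 5
Step 6: w='b' (idx 5), next='b' -> output (5, 'b'), add 'bb' as idx 6
Step 7: w='bb' (idx 6), next='b' -> output (6, 'b'), add 'bbb' as idx 7


Encoded: [(0, 'c'), (1, 'b'), (1, 'c'), (2, 'b'), (0, 'b'), (5, 'b'), (6, 'b')]


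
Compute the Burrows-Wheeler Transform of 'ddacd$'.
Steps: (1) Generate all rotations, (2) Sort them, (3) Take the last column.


Rotations (sorted):
  0: $ddacd -> last char: d
  1: acd$dd -> last char: d
  2: cd$dda -> last char: a
  3: d$ddac -> last char: c
  4: dacd$d -> last char: d
  5: ddacd$ -> last char: $


BWT = ddacd$


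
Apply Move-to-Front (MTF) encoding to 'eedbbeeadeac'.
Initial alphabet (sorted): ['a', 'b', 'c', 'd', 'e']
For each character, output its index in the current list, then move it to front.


MTF encoding:
'e': index 4 in ['a', 'b', 'c', 'd', 'e'] -> ['e', 'a', 'b', 'c', 'd']
'e': index 0 in ['e', 'a', 'b', 'c', 'd'] -> ['e', 'a', 'b', 'c', 'd']
'd': index 4 in ['e', 'a', 'b', 'c', 'd'] -> ['d', 'e', 'a', 'b', 'c']
'b': index 3 in ['d', 'e', 'a', 'b', 'c'] -> ['b', 'd', 'e', 'a', 'c']
'b': index 0 in ['b', 'd', 'e', 'a', 'c'] -> ['b', 'd', 'e', 'a', 'c']
'e': index 2 in ['b', 'd', 'e', 'a', 'c'] -> ['e', 'b', 'd', 'a', 'c']
'e': index 0 in ['e', 'b', 'd', 'a', 'c'] -> ['e', 'b', 'd', 'a', 'c']
'a': index 3 in ['e', 'b', 'd', 'a', 'c'] -> ['a', 'e', 'b', 'd', 'c']
'd': index 3 in ['a', 'e', 'b', 'd', 'c'] -> ['d', 'a', 'e', 'b', 'c']
'e': index 2 in ['d', 'a', 'e', 'b', 'c'] -> ['e', 'd', 'a', 'b', 'c']
'a': index 2 in ['e', 'd', 'a', 'b', 'c'] -> ['a', 'e', 'd', 'b', 'c']
'c': index 4 in ['a', 'e', 'd', 'b', 'c'] -> ['c', 'a', 'e', 'd', 'b']


Output: [4, 0, 4, 3, 0, 2, 0, 3, 3, 2, 2, 4]


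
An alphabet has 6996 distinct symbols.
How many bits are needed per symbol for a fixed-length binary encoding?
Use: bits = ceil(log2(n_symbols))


log2(6996) = 12.7723
Bracket: 2^12 = 4096 < 6996 <= 2^13 = 8192
So ceil(log2(6996)) = 13

bits = ceil(log2(6996)) = ceil(12.7723) = 13 bits


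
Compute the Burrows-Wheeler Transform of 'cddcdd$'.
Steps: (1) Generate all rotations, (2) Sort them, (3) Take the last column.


Rotations (sorted):
  0: $cddcdd -> last char: d
  1: cdd$cdd -> last char: d
  2: cddcdd$ -> last char: $
  3: d$cddcd -> last char: d
  4: dcdd$cd -> last char: d
  5: dd$cddc -> last char: c
  6: ddcdd$c -> last char: c


BWT = dd$ddcc


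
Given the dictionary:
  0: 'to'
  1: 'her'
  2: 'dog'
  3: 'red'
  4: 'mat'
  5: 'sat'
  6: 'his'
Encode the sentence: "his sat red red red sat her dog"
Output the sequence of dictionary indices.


Look up each word in the dictionary:
  'his' -> 6
  'sat' -> 5
  'red' -> 3
  'red' -> 3
  'red' -> 3
  'sat' -> 5
  'her' -> 1
  'dog' -> 2

Encoded: [6, 5, 3, 3, 3, 5, 1, 2]


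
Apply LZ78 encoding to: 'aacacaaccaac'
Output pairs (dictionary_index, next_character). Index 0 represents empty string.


LZ78 encoding steps:
Dictionary: {0: ''}
Step 1: w='' (idx 0), next='a' -> output (0, 'a'), add 'a' as idx 1
Step 2: w='a' (idx 1), next='c' -> output (1, 'c'), add 'ac' as idx 2
Step 3: w='ac' (idx 2), next='a' -> output (2, 'a'), add 'aca' as idx 3
Step 4: w='ac' (idx 2), next='c' -> output (2, 'c'), add 'acc' as idx 4
Step 5: w='a' (idx 1), next='a' -> output (1, 'a'), add 'aa' as idx 5
Step 6: w='' (idx 0), next='c' -> output (0, 'c'), add 'c' as idx 6


Encoded: [(0, 'a'), (1, 'c'), (2, 'a'), (2, 'c'), (1, 'a'), (0, 'c')]


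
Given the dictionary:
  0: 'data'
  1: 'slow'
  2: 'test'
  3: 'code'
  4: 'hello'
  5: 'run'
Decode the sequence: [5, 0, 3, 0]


Look up each index in the dictionary:
  5 -> 'run'
  0 -> 'data'
  3 -> 'code'
  0 -> 'data'

Decoded: "run data code data"


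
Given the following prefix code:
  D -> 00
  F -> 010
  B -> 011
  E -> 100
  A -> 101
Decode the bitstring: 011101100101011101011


Decoding step by step:
Bits 011 -> B
Bits 101 -> A
Bits 100 -> E
Bits 101 -> A
Bits 011 -> B
Bits 101 -> A
Bits 011 -> B


Decoded message: BAEABAB


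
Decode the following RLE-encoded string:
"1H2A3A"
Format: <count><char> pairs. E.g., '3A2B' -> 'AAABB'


Expanding each <count><char> pair:
  1H -> 'H'
  2A -> 'AA'
  3A -> 'AAA'

Decoded = HAAAAA


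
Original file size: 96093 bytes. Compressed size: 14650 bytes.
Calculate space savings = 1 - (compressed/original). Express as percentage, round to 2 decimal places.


ratio = compressed/original = 14650/96093 = 0.152456
savings = 1 - ratio = 1 - 0.152456 = 0.847544
as a percentage: 0.847544 * 100 = 84.75%

Space savings = 1 - 14650/96093 = 84.75%


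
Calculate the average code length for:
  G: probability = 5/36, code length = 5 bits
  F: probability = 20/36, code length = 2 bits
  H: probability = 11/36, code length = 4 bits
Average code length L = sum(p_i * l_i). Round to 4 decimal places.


Weighted contributions p_i * l_i:
  G: (5/36) * 5 = 25/36
  F: (20/36) * 2 = 40/36
  H: (11/36) * 4 = 44/36
Sum = (25 + 40 + 44)/36 = 109/36

L = 109/36 = 3.0278 bits/symbol


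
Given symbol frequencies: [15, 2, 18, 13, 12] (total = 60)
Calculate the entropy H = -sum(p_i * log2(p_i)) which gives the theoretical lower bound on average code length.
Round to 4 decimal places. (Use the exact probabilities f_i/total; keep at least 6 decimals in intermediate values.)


Per-symbol terms -p_i * log2(p_i) with p_i = f_i/60:
  p = 15/60 = 0.250000: log2(p) = -2.000000, -p*log2(p) = 0.500000
  p = 2/60 = 0.033333: log2(p) = -4.906891, -p*log2(p) = 0.163563
  p = 18/60 = 0.300000: log2(p) = -1.736966, -p*log2(p) = 0.521090
  p = 13/60 = 0.216667: log2(p) = -2.206451, -p*log2(p) = 0.478064
  p = 12/60 = 0.200000: log2(p) = -2.321928, -p*log2(p) = 0.464386
H = 0.500000 + 0.163563 + 0.521090 + 0.478064 + 0.464386 = 2.127103

H = 2.1271 bits/symbol


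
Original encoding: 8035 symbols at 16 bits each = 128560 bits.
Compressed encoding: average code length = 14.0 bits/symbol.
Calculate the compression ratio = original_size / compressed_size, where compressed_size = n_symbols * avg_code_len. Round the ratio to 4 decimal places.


original_size = n_symbols * orig_bits = 8035 * 16 = 128560 bits
compressed_size = n_symbols * avg_code_len = 8035 * 14.0 = 112490.0 bits
ratio = original_size / compressed_size = 128560 / 112490.0 = 1.1429

Compression ratio = 1.1429


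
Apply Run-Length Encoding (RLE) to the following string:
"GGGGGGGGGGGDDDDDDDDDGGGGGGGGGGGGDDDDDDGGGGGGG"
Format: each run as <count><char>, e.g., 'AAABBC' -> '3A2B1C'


Scanning runs left to right:
  i=0: run of 'G' x 11 -> '11G'
  i=11: run of 'D' x 9 -> '9D'
  i=20: run of 'G' x 12 -> '12G'
  i=32: run of 'D' x 6 -> '6D'
  i=38: run of 'G' x 7 -> '7G'

RLE = 11G9D12G6D7G


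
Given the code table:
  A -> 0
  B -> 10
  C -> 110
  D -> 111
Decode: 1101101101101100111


Decoding:
110 -> C
110 -> C
110 -> C
110 -> C
110 -> C
0 -> A
111 -> D


Result: CCCCCAD


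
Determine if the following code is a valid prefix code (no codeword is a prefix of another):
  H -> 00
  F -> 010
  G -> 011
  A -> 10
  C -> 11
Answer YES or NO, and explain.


Checking each pair (does one codeword prefix another?):
  H='00' vs F='010': no prefix
  H='00' vs G='011': no prefix
  H='00' vs A='10': no prefix
  H='00' vs C='11': no prefix
  F='010' vs H='00': no prefix
  F='010' vs G='011': no prefix
  F='010' vs A='10': no prefix
  F='010' vs C='11': no prefix
  G='011' vs H='00': no prefix
  G='011' vs F='010': no prefix
  G='011' vs A='10': no prefix
  G='011' vs C='11': no prefix
  A='10' vs H='00': no prefix
  A='10' vs F='010': no prefix
  A='10' vs G='011': no prefix
  A='10' vs C='11': no prefix
  C='11' vs H='00': no prefix
  C='11' vs F='010': no prefix
  C='11' vs G='011': no prefix
  C='11' vs A='10': no prefix
No violation found over all pairs.

YES -- this is a valid prefix code. No codeword is a prefix of any other codeword.


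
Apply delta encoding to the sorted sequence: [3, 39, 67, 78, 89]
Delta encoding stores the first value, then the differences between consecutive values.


First value: 3
Deltas:
  39 - 3 = 36
  67 - 39 = 28
  78 - 67 = 11
  89 - 78 = 11


Delta encoded: [3, 36, 28, 11, 11]


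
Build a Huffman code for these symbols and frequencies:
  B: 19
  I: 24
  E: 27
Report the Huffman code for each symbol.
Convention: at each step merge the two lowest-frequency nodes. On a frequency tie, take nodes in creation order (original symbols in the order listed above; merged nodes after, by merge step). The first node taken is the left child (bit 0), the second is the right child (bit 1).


Huffman tree construction:
Step 1: Merge B(19) + I(24) = 43
Step 2: Merge E(27) + (B+I)(43) = 70
Read each symbol's code off the tree from the root (left child = 0, right child = 1).

Codes:
  B: 10 (length 2)
  I: 11 (length 2)
  E: 0 (length 1)
Average code length: 113/70 = 1.6143 bits/symbol


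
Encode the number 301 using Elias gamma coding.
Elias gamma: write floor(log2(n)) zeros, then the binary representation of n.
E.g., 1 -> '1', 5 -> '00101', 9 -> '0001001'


num_bits = floor(log2(301)) + 1 = 9
leading_zeros = num_bits - 1 = 8
binary(301) = 100101101

Elias gamma(301) = '00000000' + '100101101' = 00000000100101101 (17 bits)


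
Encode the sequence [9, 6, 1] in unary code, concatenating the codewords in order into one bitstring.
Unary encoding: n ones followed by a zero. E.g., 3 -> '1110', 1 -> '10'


Encode each number as n ones followed by a terminating 0:
  9 -> 1111111110 (10 bits)
  6 -> 1111110 (7 bits)
  1 -> 10 (2 bits)
Total length = 10 + 7 + 2 = 19 bits.

Unary([9, 6, 1]) = 1111111110111111010 (19 bits)


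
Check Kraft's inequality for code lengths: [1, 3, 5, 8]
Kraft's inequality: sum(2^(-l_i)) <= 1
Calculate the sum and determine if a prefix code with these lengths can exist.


Sum = 2^(-1) + 2^(-3) + 2^(-5) + 2^(-8)
    = 0.5 + 0.125 + 0.03125 + 0.00390625
    = 169/256 = 0.66015625
Since 0.66015625 <= 1, Kraft's inequality IS satisfied.
A prefix code with these lengths CAN exist.

Kraft sum = 0.66015625. Satisfied.


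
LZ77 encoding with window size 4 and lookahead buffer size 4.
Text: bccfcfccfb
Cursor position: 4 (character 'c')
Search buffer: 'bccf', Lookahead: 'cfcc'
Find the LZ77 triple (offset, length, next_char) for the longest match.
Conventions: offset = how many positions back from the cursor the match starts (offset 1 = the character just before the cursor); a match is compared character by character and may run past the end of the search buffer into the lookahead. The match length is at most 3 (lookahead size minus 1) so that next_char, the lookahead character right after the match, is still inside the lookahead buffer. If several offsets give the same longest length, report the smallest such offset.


Try each offset into the search buffer:
  offset=1 (pos 3, char 'f'): match length 0
  offset=2 (pos 2, char 'c'): match length 3
  offset=3 (pos 1, char 'c'): match length 1
  offset=4 (pos 0, char 'b'): match length 0
Longest match has length 3 at offset 2.
next_char = character at position 4 + 3 = 7 -> 'c'

Best match: offset=2, length=3 (matching 'cfc' starting at position 2)
LZ77 triple: (2, 3, 'c')


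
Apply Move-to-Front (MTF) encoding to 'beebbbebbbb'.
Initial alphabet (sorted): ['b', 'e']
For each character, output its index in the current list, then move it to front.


MTF encoding:
'b': index 0 in ['b', 'e'] -> ['b', 'e']
'e': index 1 in ['b', 'e'] -> ['e', 'b']
'e': index 0 in ['e', 'b'] -> ['e', 'b']
'b': index 1 in ['e', 'b'] -> ['b', 'e']
'b': index 0 in ['b', 'e'] -> ['b', 'e']
'b': index 0 in ['b', 'e'] -> ['b', 'e']
'e': index 1 in ['b', 'e'] -> ['e', 'b']
'b': index 1 in ['e', 'b'] -> ['b', 'e']
'b': index 0 in ['b', 'e'] -> ['b', 'e']
'b': index 0 in ['b', 'e'] -> ['b', 'e']
'b': index 0 in ['b', 'e'] -> ['b', 'e']


Output: [0, 1, 0, 1, 0, 0, 1, 1, 0, 0, 0]


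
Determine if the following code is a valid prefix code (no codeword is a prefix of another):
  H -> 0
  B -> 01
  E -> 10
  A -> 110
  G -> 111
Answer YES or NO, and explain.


Checking each pair (does one codeword prefix another?):
  H='0' vs B='01': prefix -- VIOLATION

NO -- this is NOT a valid prefix code. H (0) is a prefix of B (01).


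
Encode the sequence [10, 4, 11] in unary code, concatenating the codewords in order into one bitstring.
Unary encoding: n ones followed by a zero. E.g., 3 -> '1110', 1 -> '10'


Encode each number as n ones followed by a terminating 0:
  10 -> 11111111110 (11 bits)
  4 -> 11110 (5 bits)
  11 -> 111111111110 (12 bits)
Total length = 11 + 5 + 12 = 28 bits.

Unary([10, 4, 11]) = 1111111111011110111111111110 (28 bits)


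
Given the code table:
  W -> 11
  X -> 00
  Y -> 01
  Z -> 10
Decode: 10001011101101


Decoding:
10 -> Z
00 -> X
10 -> Z
11 -> W
10 -> Z
11 -> W
01 -> Y


Result: ZXZWZWY


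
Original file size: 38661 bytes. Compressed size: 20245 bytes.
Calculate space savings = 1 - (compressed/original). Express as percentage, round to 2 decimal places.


ratio = compressed/original = 20245/38661 = 0.523654
savings = 1 - ratio = 1 - 0.523654 = 0.476346
as a percentage: 0.476346 * 100 = 47.63%

Space savings = 1 - 20245/38661 = 47.63%


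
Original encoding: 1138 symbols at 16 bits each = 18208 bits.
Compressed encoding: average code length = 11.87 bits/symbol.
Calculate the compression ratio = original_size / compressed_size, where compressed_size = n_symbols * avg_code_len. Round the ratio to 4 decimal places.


original_size = n_symbols * orig_bits = 1138 * 16 = 18208 bits
compressed_size = n_symbols * avg_code_len = 1138 * 11.87 = 13508.06 bits
ratio = original_size / compressed_size = 18208 / 13508.06 = 1.3479

Compression ratio = 1.3479


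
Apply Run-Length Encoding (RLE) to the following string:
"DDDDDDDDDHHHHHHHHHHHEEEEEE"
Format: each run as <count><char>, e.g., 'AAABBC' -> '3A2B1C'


Scanning runs left to right:
  i=0: run of 'D' x 9 -> '9D'
  i=9: run of 'H' x 11 -> '11H'
  i=20: run of 'E' x 6 -> '6E'

RLE = 9D11H6E


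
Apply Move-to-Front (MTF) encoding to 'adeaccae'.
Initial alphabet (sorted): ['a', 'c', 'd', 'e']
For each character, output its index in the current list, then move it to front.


MTF encoding:
'a': index 0 in ['a', 'c', 'd', 'e'] -> ['a', 'c', 'd', 'e']
'd': index 2 in ['a', 'c', 'd', 'e'] -> ['d', 'a', 'c', 'e']
'e': index 3 in ['d', 'a', 'c', 'e'] -> ['e', 'd', 'a', 'c']
'a': index 2 in ['e', 'd', 'a', 'c'] -> ['a', 'e', 'd', 'c']
'c': index 3 in ['a', 'e', 'd', 'c'] -> ['c', 'a', 'e', 'd']
'c': index 0 in ['c', 'a', 'e', 'd'] -> ['c', 'a', 'e', 'd']
'a': index 1 in ['c', 'a', 'e', 'd'] -> ['a', 'c', 'e', 'd']
'e': index 2 in ['a', 'c', 'e', 'd'] -> ['e', 'a', 'c', 'd']


Output: [0, 2, 3, 2, 3, 0, 1, 2]


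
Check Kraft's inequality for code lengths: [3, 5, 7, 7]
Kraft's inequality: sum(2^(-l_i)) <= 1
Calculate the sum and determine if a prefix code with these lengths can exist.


Sum = 2^(-3) + 2^(-5) + 2^(-7) + 2^(-7)
    = 0.125 + 0.03125 + 0.0078125 + 0.0078125
    = 22/128 = 0.171875
Since 0.171875 <= 1, Kraft's inequality IS satisfied.
A prefix code with these lengths CAN exist.

Kraft sum = 0.171875. Satisfied.


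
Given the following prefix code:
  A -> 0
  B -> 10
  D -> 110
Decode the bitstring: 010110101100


Decoding step by step:
Bits 0 -> A
Bits 10 -> B
Bits 110 -> D
Bits 10 -> B
Bits 110 -> D
Bits 0 -> A


Decoded message: ABDBDA


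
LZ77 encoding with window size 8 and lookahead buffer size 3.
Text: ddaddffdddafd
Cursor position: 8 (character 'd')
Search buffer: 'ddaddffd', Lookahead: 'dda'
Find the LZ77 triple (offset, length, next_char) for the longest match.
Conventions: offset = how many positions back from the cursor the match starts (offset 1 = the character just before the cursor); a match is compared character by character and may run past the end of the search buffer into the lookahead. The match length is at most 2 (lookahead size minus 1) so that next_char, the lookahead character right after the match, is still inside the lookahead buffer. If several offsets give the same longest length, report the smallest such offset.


Try each offset into the search buffer:
  offset=1 (pos 7, char 'd'): match length 2
  offset=2 (pos 6, char 'f'): match length 0
  offset=3 (pos 5, char 'f'): match length 0
  offset=4 (pos 4, char 'd'): match length 1
  offset=5 (pos 3, char 'd'): match length 2
  offset=6 (pos 2, char 'a'): match length 0
  offset=7 (pos 1, char 'd'): match length 1
  offset=8 (pos 0, char 'd'): match length 2
Longest match has length 2, found at offsets 1, 5, 8; take the smallest, offset 1.
next_char = character at position 8 + 2 = 10 -> 'a'

Best match: offset=1, length=2 (matching 'dd' starting at position 7)
LZ77 triple: (1, 2, 'a')


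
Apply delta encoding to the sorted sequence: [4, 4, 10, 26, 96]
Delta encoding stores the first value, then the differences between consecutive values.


First value: 4
Deltas:
  4 - 4 = 0
  10 - 4 = 6
  26 - 10 = 16
  96 - 26 = 70


Delta encoded: [4, 0, 6, 16, 70]


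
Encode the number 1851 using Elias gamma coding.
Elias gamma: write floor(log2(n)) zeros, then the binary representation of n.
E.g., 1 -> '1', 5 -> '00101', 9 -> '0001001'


num_bits = floor(log2(1851)) + 1 = 11
leading_zeros = num_bits - 1 = 10
binary(1851) = 11100111011

Elias gamma(1851) = '0000000000' + '11100111011' = 000000000011100111011 (21 bits)


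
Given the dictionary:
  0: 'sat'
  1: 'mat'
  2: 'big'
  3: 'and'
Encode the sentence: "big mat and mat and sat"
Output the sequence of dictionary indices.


Look up each word in the dictionary:
  'big' -> 2
  'mat' -> 1
  'and' -> 3
  'mat' -> 1
  'and' -> 3
  'sat' -> 0

Encoded: [2, 1, 3, 1, 3, 0]


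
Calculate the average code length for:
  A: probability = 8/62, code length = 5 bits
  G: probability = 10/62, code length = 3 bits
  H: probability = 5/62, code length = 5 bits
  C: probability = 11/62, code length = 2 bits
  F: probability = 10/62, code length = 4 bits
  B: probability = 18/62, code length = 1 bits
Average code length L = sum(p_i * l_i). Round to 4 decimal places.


Weighted contributions p_i * l_i:
  A: (8/62) * 5 = 40/62
  G: (10/62) * 3 = 30/62
  H: (5/62) * 5 = 25/62
  C: (11/62) * 2 = 22/62
  F: (10/62) * 4 = 40/62
  B: (18/62) * 1 = 18/62
Sum = (40 + 30 + 25 + 22 + 40 + 18)/62 = 175/62

L = 175/62 = 2.8226 bits/symbol


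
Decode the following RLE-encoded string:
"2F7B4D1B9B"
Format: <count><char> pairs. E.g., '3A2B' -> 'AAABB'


Expanding each <count><char> pair:
  2F -> 'FF'
  7B -> 'BBBBBBB'
  4D -> 'DDDD'
  1B -> 'B'
  9B -> 'BBBBBBBBB'

Decoded = FFBBBBBBBDDDDBBBBBBBBBB


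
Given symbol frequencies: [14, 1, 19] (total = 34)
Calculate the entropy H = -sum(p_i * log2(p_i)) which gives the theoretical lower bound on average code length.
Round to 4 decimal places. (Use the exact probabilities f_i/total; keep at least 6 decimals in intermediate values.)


Per-symbol terms -p_i * log2(p_i) with p_i = f_i/34:
  p = 14/34 = 0.411765: log2(p) = -1.280108, -p*log2(p) = 0.527103
  p = 1/34 = 0.029412: log2(p) = -5.087463, -p*log2(p) = 0.149631
  p = 19/34 = 0.558824: log2(p) = -0.839535, -p*log2(p) = 0.469152
H = 0.527103 + 0.149631 + 0.469152 = 1.145886

H = 1.1459 bits/symbol


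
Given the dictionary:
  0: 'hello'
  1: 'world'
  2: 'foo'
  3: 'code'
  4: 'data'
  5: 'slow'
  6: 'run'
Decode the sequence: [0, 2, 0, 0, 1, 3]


Look up each index in the dictionary:
  0 -> 'hello'
  2 -> 'foo'
  0 -> 'hello'
  0 -> 'hello'
  1 -> 'world'
  3 -> 'code'

Decoded: "hello foo hello hello world code"


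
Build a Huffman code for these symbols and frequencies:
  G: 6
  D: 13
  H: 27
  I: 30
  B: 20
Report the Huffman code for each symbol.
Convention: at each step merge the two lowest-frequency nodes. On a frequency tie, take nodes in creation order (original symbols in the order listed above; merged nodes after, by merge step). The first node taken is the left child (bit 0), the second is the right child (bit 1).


Huffman tree construction:
Step 1: Merge G(6) + D(13) = 19
Step 2: Merge (G+D)(19) + B(20) = 39
Step 3: Merge H(27) + I(30) = 57
Step 4: Merge ((G+D)+B)(39) + (H+I)(57) = 96
Read each symbol's code off the tree from the root (left child = 0, right child = 1).

Codes:
  G: 000 (length 3)
  D: 001 (length 3)
  H: 10 (length 2)
  I: 11 (length 2)
  B: 01 (length 2)
Average code length: 211/96 = 2.1979 bits/symbol


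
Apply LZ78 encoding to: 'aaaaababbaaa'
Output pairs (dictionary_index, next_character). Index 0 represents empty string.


LZ78 encoding steps:
Dictionary: {0: ''}
Step 1: w='' (idx 0), next='a' -> output (0, 'a'), add 'a' as idx 1
Step 2: w='a' (idx 1), next='a' -> output (1, 'a'), add 'aa' as idx 2
Step 3: w='aa' (idx 2), next='b' -> output (2, 'b'), add 'aab' as idx 3
Step 4: w='a' (idx 1), next='b' -> output (1, 'b'), add 'ab' as idx 4
Step 5: w='' (idx 0), next='b' -> output (0, 'b'), add 'b' as idx 5
Step 6: w='aa' (idx 2), next='a' -> output (2, 'a'), add 'aaa' as idx 6


Encoded: [(0, 'a'), (1, 'a'), (2, 'b'), (1, 'b'), (0, 'b'), (2, 'a')]


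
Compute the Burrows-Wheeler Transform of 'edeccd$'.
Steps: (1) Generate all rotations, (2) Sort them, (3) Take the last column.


Rotations (sorted):
  0: $edeccd -> last char: d
  1: ccd$ede -> last char: e
  2: cd$edec -> last char: c
  3: d$edecc -> last char: c
  4: deccd$e -> last char: e
  5: eccd$ed -> last char: d
  6: edeccd$ -> last char: $


BWT = decced$


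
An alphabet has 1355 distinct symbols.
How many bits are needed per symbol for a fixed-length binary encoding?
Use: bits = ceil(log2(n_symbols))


log2(1355) = 10.4041
Bracket: 2^10 = 1024 < 1355 <= 2^11 = 2048
So ceil(log2(1355)) = 11

bits = ceil(log2(1355)) = ceil(10.4041) = 11 bits


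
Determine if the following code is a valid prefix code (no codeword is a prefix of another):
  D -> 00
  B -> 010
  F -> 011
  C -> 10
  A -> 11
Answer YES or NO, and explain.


Checking each pair (does one codeword prefix another?):
  D='00' vs B='010': no prefix
  D='00' vs F='011': no prefix
  D='00' vs C='10': no prefix
  D='00' vs A='11': no prefix
  B='010' vs D='00': no prefix
  B='010' vs F='011': no prefix
  B='010' vs C='10': no prefix
  B='010' vs A='11': no prefix
  F='011' vs D='00': no prefix
  F='011' vs B='010': no prefix
  F='011' vs C='10': no prefix
  F='011' vs A='11': no prefix
  C='10' vs D='00': no prefix
  C='10' vs B='010': no prefix
  C='10' vs F='011': no prefix
  C='10' vs A='11': no prefix
  A='11' vs D='00': no prefix
  A='11' vs B='010': no prefix
  A='11' vs F='011': no prefix
  A='11' vs C='10': no prefix
No violation found over all pairs.

YES -- this is a valid prefix code. No codeword is a prefix of any other codeword.


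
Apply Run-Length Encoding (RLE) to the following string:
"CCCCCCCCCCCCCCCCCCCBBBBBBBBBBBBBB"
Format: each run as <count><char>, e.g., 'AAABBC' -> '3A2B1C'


Scanning runs left to right:
  i=0: run of 'C' x 19 -> '19C'
  i=19: run of 'B' x 14 -> '14B'

RLE = 19C14B
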